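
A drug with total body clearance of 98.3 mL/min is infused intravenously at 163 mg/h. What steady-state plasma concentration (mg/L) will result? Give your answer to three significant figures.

27.6 mg/L

Convert clearance: 98.3 mL/min × 60 min/h ÷ 1000 mL/L = 5.898 L/h
Css = rate / CL = 163 / 5.898 = 27.64 mg/L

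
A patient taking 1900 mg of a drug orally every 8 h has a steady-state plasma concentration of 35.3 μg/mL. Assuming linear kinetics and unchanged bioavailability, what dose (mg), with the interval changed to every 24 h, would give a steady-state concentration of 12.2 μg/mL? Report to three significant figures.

1970 mg

For first-order elimination, Css ∝ F·D/(CL·τ); F and CL are unchanged, so Css ∝ D/τ.
D₂ = D₁ × (Css,target / Css,current) × (τ₂/τ₁) = 1900 × (12.2/35.3) × (24/8) = 1970 mg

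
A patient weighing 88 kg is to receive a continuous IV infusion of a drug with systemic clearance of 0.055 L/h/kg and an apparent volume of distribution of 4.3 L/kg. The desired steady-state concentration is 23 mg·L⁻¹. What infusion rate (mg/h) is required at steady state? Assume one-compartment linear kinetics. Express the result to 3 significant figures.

111 mg/h

CL = 0.055 L/h/kg × 88 kg = 4.840 L/h
Rate = CL × Css = 4.840 × 23 = 111.3 mg/h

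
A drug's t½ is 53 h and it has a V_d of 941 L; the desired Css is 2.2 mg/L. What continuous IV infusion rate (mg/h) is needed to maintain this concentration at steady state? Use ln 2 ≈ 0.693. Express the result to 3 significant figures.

k = 0.693/53 = 0.01308 h⁻¹, so CL = k·Vd = 0.01308 × 941.0 = 12.31 L/h
Infusion rate = CL × Css = 12.31 × 2.2 = 27.08 mg/h

27.1 mg/h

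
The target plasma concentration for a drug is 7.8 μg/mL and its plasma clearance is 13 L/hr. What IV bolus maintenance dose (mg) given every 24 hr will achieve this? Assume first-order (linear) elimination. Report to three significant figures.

D = CL × Css × τ = 13.00 × 7.8 × 24 = 2434 mg

2430 mg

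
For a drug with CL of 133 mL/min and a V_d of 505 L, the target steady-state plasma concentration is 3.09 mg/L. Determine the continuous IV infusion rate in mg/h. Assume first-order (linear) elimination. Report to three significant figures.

Convert clearance: 133 mL/min × 60 min/h ÷ 1000 mL/L = 7.980 L/h
Rate = CL × Css = 7.980 × 3.09 = 24.66 mg/h

24.7 mg/h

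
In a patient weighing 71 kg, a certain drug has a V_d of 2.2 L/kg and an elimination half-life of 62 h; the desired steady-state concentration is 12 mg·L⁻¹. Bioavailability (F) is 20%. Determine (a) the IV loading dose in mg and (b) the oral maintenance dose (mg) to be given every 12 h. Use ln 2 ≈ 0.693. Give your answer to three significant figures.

(a) 1870 mg; (b) 1260 mg

Vd = 2.2 L/kg × 71 kg = 156.2 L
LD = Vd × C = 156.2 × 12 = 1874 mg
CL = 0.693 × Vd / t½ = 0.693 × 156.2 / 62 = 1.746 L/h
D = CL × Css × τ / F = 1.746 × 12 × 12 / 0.2 = 1257 mg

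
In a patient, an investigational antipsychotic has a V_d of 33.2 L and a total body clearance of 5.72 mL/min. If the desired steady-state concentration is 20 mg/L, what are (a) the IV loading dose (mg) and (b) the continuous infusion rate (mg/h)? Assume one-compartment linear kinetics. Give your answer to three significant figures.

(a) 664 mg; (b) 6.86 mg/h

Loading: fill Vd to C_target → 33.20 L × 20 mg/L = 664.0 mg
CL = 5.72 mL/min × 60/1000 = 0.3432 L/h
Maintenance: replace elimination → rate = CL × Css = 0.3432 × 20 = 6.864 mg/h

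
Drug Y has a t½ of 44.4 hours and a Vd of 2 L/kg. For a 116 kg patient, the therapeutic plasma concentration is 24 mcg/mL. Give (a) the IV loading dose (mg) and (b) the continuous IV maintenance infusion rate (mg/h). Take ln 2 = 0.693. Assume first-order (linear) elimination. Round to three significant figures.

Total Vd = 2 × 116 = 232.0 L
LD = Vd × C = 232.0 × 24 = 5568 mg
CL = 0.693 × Vd / t½ = 0.693 × 232.0 / 44.4 = 3.621 L/h
Infusion rate = CL × Css = 3.621 × 24 = 86.90 mg/h

(a) 5570 mg; (b) 86.9 mg/h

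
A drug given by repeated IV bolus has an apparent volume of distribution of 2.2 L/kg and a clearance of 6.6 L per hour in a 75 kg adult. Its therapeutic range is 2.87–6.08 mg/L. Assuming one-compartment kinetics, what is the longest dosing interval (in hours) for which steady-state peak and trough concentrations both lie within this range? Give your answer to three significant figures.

18.8 h

Total Vd = 2.2 × 75 = 165.0 L
k = CL / Vd = 6.600 / 165.0 = 0.04000 h⁻¹
Between IV bolus doses, concentration decays as C = C₀·e^(−kτ), so C_peak/C_trough = e^(kτ).
τ_max = ln(C_peak/C_trough) / k = ln(6.08/2.87) / 0.04000 = 0.7507 / 0.04000 = 18.77 h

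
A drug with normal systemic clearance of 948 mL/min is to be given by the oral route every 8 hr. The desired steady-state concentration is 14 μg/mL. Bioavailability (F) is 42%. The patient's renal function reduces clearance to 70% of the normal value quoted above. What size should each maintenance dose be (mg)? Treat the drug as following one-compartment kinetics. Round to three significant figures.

CL = 948 mL/min × 60/1000 = 56.88 L/h
Patient clearance = 0.7 × 56.88 = 39.82 L/h
At steady state, dose per interval replaces the amount cleared in that interval: F·D/τ = CL·Css.
D = CL × Css × τ / F = 39.82 × 14 × 8 / 0.42 = 10620 mg

10600 mg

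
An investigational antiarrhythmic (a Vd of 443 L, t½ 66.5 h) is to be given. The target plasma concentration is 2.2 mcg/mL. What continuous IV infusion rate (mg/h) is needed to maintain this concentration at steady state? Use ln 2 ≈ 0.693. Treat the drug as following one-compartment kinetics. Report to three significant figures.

CL = 0.693 × Vd / t½ = 0.693 × 443.0 / 66.5 = 4.617 L/h
Infusion rate = CL × Css = 4.617 × 2.2 = 10.16 mg/h

10.2 mg/h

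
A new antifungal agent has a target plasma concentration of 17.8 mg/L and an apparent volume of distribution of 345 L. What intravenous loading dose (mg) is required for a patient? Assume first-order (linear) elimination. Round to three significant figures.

LD = Vd × C = 345.0 × 17.80 = 6141 mg

6140 mg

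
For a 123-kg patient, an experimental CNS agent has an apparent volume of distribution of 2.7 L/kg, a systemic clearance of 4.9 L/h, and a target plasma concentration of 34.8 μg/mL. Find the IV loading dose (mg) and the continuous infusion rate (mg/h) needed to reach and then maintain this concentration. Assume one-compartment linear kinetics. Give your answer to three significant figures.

Total Vd = 2.7 × 123 = 332.1 L
LD = Vd · C_target = 332.1 × 34.8 = 11560 mg
Infusion rate = 4.900 L/h × 34.8 mg/L = 170.5 mg/h

(a) 11600 mg; (b) 171 mg/h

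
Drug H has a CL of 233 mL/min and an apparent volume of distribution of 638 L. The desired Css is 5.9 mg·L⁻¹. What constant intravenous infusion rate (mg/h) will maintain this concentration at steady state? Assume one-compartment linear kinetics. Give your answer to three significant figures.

Convert clearance: 233 mL/min × 60 min/h ÷ 1000 mL/L = 13.98 L/h
At steady state, infusion rate equals elimination rate: rate in = CL × Css.
Infusion rate = CL · Css = 13.98 L/h × 5.9 mg/L = 82.48 mg/h

82.5 mg/h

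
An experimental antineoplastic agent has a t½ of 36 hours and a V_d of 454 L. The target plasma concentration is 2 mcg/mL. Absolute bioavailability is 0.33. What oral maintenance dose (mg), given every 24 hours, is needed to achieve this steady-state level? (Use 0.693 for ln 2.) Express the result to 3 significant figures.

CL = ln 2 · Vd / t½ = 0.693 × 454.0 / 36 = 8.740 L/h
D = CL × Css × τ / F = 8.740 × 2 × 24 / 0.33 = 1271 mg

1270 mg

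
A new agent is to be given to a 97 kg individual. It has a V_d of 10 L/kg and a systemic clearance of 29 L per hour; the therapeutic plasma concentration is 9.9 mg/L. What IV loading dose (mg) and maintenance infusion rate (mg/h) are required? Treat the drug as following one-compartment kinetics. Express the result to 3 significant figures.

Vd(total) = 97 kg × 10 L/kg = 970.0 L
LD = Vd · C_target = 970.0 × 9.9 = 9603 mg
Maintenance: replace elimination → rate = CL × Css = 29.00 × 9.9 = 287.1 mg/h

(a) 9600 mg; (b) 287 mg/h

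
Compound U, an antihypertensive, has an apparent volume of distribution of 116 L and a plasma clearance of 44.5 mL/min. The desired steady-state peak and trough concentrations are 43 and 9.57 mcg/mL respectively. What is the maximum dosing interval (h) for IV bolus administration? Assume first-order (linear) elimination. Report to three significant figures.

CL = 44.5 mL/min = 44.5 × 0.06 = 2.670 L/h
k = CL / Vd = 2.670 / 116.0 = 0.02302 h⁻¹
Between IV bolus doses, concentration decays as C = C₀·e^(−kτ), so C_peak/C_trough = e^(kτ).
τ_max = ln(C_peak/C_trough) / k = ln(43/9.57) / 0.02302 = 1.503 / 0.02302 = 65.29 h

65.3 h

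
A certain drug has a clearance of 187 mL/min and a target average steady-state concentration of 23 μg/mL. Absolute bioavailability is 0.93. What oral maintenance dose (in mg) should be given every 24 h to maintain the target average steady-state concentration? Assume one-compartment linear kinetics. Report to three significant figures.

Convert clearance: 187 mL/min × 60 min/h ÷ 1000 mL/L = 11.22 L/h
D = CL × Css × τ / F = 11.22 × 23 × 24 / 0.93 = 6660 mg

6660 mg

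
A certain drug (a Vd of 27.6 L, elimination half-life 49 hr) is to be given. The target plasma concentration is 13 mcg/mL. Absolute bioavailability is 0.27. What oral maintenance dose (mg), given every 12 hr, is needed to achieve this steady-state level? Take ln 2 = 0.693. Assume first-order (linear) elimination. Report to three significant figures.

226 mg

CL = 0.693 × Vd / t½ = 0.693 × 27.60 / 49 = 0.3903 L/h
D = CL × Css × τ / F = 0.3903 × 13 × 12 / 0.27 = 225.5 mg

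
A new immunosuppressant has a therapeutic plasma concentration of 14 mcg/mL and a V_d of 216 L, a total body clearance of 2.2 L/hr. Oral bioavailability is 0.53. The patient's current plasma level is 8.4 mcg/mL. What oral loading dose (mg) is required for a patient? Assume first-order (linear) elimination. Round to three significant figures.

Concentration deficit ΔC = 14 − 8.4 = 5.600 mg/L
LD = Vd × ΔC / F = 216.0 × 5.600 / 0.53 = 2282 mg

2280 mg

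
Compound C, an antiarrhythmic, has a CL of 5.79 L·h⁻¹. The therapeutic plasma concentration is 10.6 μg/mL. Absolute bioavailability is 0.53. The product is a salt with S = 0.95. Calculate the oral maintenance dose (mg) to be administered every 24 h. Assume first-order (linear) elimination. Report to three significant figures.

D = CL × Css × τ / F / S = 5.790 × 10.6 × 24 / 0.53 / 0.95 = 2925 mg

2930 mg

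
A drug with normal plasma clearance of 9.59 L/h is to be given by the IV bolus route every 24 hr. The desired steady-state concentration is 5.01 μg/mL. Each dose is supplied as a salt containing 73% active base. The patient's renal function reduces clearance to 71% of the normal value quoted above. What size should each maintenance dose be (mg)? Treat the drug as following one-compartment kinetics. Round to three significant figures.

1120 mg

Patient clearance = 0.71 × 9.590 = 6.809 L/h
D = CL × Css × τ / S = 6.809 × 5.01 × 24 / 0.73 = 1122 mg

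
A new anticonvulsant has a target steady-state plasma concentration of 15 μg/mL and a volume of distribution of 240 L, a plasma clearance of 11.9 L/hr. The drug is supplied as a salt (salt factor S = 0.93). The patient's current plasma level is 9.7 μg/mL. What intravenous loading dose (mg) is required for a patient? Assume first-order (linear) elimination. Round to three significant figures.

1370 mg

Concentration deficit ΔC = 15 − 9.7 = 5.300 mg/L
LD = Vd × ΔC / S = 240.0 × 5.300 / 0.93 = 1368 mg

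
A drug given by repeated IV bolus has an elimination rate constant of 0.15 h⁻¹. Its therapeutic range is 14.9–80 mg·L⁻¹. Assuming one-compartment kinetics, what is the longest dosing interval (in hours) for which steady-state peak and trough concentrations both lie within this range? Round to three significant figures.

11.2 h

Between IV bolus doses, concentration decays as C = C₀·e^(−kτ), so C_peak/C_trough = e^(kτ).
τ_max = ln(C_peak/C_trough) / k = ln(80/14.9) / 0.1500 = 1.681 / 0.1500 = 11.21 h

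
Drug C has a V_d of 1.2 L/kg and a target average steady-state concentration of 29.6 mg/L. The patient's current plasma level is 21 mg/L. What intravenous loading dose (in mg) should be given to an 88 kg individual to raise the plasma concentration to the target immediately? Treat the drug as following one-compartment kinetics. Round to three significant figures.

908 mg

Vd = 1.2 L/kg × 88 kg = 105.6 L
The loading dose fills Vd to the target concentration.
Concentration deficit ΔC = 29.6 − 21 = 8.600 mg/L
LD = Vd × ΔC = 105.6 × 8.600 = 908.2 mg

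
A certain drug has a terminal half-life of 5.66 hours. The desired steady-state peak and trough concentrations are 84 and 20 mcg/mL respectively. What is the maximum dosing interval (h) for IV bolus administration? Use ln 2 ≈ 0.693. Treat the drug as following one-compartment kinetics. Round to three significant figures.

11.7 h

k = 0.693 / t½ = 0.693 / 5.66 = 0.1224 h⁻¹
Between IV bolus doses, concentration decays as C = C₀·e^(−kτ), so C_peak/C_trough = e^(kτ).
τ_max = ln(C_peak/C_trough) / k = ln(84/20) / 0.1224 = 1.435 / 0.1224 = 11.72 h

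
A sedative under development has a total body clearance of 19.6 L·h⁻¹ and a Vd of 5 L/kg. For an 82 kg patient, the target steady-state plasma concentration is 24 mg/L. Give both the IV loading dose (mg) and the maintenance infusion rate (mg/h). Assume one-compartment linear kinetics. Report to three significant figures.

Vd = 5 L/kg × 82 kg = 410.0 L
LD = Vd · C_target = 410.0 × 24 = 9840 mg
Maintenance: replace elimination → rate = CL × Css = 19.60 × 24 = 470.4 mg/h

(a) 9840 mg; (b) 470 mg/h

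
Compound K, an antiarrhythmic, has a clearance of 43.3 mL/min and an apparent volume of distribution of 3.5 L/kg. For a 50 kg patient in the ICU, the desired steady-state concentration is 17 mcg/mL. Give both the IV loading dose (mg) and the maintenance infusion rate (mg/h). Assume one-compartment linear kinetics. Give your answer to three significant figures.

(a) 2980 mg; (b) 44.2 mg/h

Vd = 3.5 L/kg × 50 kg = 175.0 L
LD = Vd · C_target = 175.0 × 17 = 2975 mg
Convert clearance: 43.3 mL/min × 60 min/h ÷ 1000 mL/L = 2.598 L/h
Maintenance infusion rate = CL × Css = 2.598 × 17 = 44.17 mg/h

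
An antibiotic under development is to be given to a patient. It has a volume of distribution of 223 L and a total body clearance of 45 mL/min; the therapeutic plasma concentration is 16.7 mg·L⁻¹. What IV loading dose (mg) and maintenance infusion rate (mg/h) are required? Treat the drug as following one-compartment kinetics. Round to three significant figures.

Loading dose = Vd × C = 223.0 × 16.7 = 3724 mg
CL = 45 mL/min × 60/1000 = 2.700 L/h
Maintenance: replace elimination → rate = CL × Css = 2.700 × 16.7 = 45.09 mg/h

(a) 3720 mg; (b) 45.1 mg/h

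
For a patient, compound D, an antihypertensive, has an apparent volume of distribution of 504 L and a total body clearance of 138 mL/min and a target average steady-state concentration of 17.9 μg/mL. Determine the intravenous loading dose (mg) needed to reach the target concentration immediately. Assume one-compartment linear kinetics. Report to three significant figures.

9020 mg

The loading dose fills Vd to the target concentration.
LD = Vd × C = 504.0 × 17.90 = 9022 mg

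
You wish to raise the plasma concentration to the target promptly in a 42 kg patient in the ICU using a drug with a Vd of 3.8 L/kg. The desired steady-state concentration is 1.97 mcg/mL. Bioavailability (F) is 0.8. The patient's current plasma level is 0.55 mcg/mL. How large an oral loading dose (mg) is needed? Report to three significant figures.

283 mg

Vd = 3.8 L/kg × 42 kg = 159.6 L
Concentration deficit ΔC = 1.97 − 0.55 = 1.420 mg/L
LD = Vd × ΔC / F = 159.6 × 1.420 / 0.8 = 283.3 mg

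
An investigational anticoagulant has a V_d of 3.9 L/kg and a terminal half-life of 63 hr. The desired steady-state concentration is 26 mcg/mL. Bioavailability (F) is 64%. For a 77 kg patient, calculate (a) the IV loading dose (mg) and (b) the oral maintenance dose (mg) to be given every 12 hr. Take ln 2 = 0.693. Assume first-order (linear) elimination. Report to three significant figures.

(a) 7810 mg; (b) 1610 mg

Vd(total) = 77 kg × 3.9 L/kg = 300.3 L
LD = Vd × C = 300.3 × 26 = 7808 mg
CL = 0.693 × Vd / t½ = 0.693 × 300.3 / 63 = 3.303 L/h
D = CL × Css × τ / F = 3.303 × 26 × 12 / 0.64 = 1610 mg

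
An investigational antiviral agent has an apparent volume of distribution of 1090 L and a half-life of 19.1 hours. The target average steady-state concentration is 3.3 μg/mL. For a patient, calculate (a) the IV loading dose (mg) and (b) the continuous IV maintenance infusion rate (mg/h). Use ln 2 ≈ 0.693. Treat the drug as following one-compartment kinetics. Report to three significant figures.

LD = Vd × C = 1090 × 3.3 = 3597 mg
CL = 0.693 × Vd / t½ = 0.693 × 1090 / 19.1 = 39.55 L/h
Infusion rate = CL × Css = 39.55 × 3.3 = 130.5 mg/h

(a) 3600 mg; (b) 131 mg/h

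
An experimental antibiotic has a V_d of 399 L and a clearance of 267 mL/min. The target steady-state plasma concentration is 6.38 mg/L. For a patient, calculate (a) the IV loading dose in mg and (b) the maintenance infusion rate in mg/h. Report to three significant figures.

(a) 2550 mg; (b) 102 mg/h

LD = Vd · C_target = 399.0 × 6.38 = 2546 mg
CL = 267 mL/min × 60/1000 = 16.02 L/h
Maintenance infusion rate = CL × Css = 16.02 × 6.38 = 102.2 mg/h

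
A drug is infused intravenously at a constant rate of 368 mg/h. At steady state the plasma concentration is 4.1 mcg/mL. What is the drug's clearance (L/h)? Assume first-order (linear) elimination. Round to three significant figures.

89.8 L/h

At steady state, infusion rate = CL × Css, so CL = rate / Css.
CL = 368 / 4.1 = 89.76 L/h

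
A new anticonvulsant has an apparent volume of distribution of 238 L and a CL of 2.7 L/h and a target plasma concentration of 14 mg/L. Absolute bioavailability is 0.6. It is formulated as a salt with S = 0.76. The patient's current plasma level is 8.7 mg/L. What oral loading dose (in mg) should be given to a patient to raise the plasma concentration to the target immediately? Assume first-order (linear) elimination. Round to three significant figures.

Concentration deficit ΔC = 14 − 8.7 = 5.300 mg/L
LD = Vd × ΔC / F / S = 238.0 × 5.300 / 0.6 / 0.76 = 2766 mg

2770 mg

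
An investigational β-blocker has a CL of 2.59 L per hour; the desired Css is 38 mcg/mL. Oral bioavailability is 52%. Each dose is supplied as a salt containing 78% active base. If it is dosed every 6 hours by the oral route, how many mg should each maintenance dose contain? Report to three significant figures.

At steady state, dose per interval replaces the amount cleared in that interval: F·S·D/τ = CL·Css.
D = CL × Css × τ / F / S = 2.590 × 38 × 6 / 0.52 / 0.78 = 1456 mg

1460 mg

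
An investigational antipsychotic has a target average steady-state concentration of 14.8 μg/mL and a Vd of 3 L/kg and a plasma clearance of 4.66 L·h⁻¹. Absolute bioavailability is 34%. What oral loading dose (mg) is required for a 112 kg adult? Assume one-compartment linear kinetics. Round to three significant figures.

14600 mg

Vd = 3 L/kg × 112 kg = 336.0 L
LD = Vd × C / F = 336.0 × 14.80 / 0.34 = 14630 mg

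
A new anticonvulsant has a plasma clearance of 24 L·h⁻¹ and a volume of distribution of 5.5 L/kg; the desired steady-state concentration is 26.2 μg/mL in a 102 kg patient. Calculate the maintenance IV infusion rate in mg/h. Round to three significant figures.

Rate = CL × Css = 24.00 × 26.2 = 628.8 mg/h

629 mg/h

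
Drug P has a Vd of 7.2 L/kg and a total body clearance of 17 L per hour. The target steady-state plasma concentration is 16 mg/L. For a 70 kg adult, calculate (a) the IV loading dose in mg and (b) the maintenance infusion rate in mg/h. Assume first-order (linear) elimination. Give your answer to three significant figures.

(a) 8060 mg; (b) 272 mg/h

Vd(total) = 70 kg × 7.2 L/kg = 504.0 L
Loading: fill Vd to C_target → 504.0 L × 16 mg/L = 8064 mg
Maintenance infusion rate = CL × Css = 17.00 × 16 = 272.0 mg/h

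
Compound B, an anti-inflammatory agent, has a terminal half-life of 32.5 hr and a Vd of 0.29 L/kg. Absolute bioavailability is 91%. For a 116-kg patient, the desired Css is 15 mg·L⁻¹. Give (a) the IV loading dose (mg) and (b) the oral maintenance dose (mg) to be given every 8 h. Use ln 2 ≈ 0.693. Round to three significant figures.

Total Vd = 0.29 × 116 = 33.64 L
LD = Vd × C = 33.64 × 15 = 504.6 mg
CL = 0.693 × Vd / t½ = 0.693 × 33.64 / 32.5 = 0.7173 L/h
D = CL × Css × τ / F = 0.7173 × 15 × 8 / 0.91 = 94.59 mg

(a) 505 mg; (b) 94.6 mg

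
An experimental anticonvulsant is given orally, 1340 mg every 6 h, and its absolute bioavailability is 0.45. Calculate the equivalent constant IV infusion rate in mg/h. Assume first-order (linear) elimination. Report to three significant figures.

101 mg/h

Equivalent systemic input: infusion rate = F·D/τ.
Rate = 0.45 × 1340 / 6 = 100.5 mg/h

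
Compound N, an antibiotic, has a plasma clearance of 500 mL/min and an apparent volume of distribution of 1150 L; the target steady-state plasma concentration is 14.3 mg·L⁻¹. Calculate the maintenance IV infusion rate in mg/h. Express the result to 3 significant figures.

CL = 500 mL/min = 500 × 0.06 = 30.00 L/h
At steady state, infusion rate equals elimination rate: rate in = CL × Css.
R₀ = 30.00 × 14.3 = 429.0 mg/h

429 mg/h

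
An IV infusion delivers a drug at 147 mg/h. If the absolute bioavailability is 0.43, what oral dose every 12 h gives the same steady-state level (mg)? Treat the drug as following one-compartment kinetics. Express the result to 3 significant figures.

To maintain the same Css, the systemic dosing rate must be unchanged: F·D/τ = infusion rate.
D = rate × τ / F = 147 × 12 / 0.43 = 4102 mg

4100 mg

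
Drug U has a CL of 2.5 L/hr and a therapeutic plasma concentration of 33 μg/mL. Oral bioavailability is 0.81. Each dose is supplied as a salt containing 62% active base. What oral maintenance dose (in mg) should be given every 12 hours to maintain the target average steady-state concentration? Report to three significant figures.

1970 mg

At steady state, dose per interval replaces the amount cleared in that interval: F·S·D/τ = CL·Css.
D = CL × Css × τ / F / S = 2.500 × 33 × 12 / 0.81 / 0.62 = 1971 mg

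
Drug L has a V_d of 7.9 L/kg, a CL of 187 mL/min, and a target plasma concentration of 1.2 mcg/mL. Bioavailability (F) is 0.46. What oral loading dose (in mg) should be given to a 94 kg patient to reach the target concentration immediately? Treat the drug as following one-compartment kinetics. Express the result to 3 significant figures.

Vd = 7.9 L/kg × 94 kg = 742.6 L
LD is governed by Vd — clearance does not enter the loading-dose calculation.
LD = Vd × C / F = 742.6 × 1.200 / 0.46 = 1937 mg

1940 mg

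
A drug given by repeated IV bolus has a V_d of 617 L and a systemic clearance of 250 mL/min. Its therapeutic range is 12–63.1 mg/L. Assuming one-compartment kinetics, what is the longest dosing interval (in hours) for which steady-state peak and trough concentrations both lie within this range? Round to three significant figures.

CL = 250 mL/min = 250 × 0.06 = 15.00 L/h
k = CL / Vd = 15.00 / 617.0 = 0.02431 h⁻¹
Between IV bolus doses, concentration decays as C = C₀·e^(−kτ), so C_peak/C_trough = e^(kτ).
τ_max = ln(C_peak/C_trough) / k = ln(63.1/12) / 0.02431 = 1.660 / 0.02431 = 68.28 h

68.3 h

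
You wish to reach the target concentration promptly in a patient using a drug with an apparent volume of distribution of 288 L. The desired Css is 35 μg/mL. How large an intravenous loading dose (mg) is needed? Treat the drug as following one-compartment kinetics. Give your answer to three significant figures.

LD = Vd × C = 288.0 × 35.00 = 10080 mg

10100 mg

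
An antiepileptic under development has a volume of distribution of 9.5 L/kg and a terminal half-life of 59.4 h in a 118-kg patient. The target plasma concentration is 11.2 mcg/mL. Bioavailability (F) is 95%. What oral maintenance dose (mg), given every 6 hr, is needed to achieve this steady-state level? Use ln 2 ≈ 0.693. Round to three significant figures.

925 mg

Vd(total) = 118 kg × 9.5 L/kg = 1121 L
CL = 0.693 × Vd / t½ = 0.693 × 1121 / 59.4 = 13.08 L/h
D = CL × Css × τ / F = 13.08 × 11.2 × 6 / 0.95 = 925.2 mg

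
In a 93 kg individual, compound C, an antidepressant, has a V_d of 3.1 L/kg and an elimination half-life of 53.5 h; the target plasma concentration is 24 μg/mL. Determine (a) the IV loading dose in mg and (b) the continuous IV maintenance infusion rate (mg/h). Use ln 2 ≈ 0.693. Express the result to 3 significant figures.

(a) 6920 mg; (b) 89.6 mg/h

Total Vd = 3.1 × 93 = 288.3 L
LD = Vd × C = 288.3 × 24 = 6919 mg
CL = 0.693 × Vd / t½ = 0.693 × 288.3 / 53.5 = 3.734 L/h
Infusion rate = CL × Css = 3.734 × 24 = 89.62 mg/h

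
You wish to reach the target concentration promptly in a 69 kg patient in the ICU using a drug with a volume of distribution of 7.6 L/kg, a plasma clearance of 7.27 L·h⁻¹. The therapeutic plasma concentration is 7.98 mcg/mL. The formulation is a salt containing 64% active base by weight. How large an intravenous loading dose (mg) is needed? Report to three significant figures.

6540 mg

Vd(total) = 69 kg × 7.6 L/kg = 524.4 L
Loading dose depends on Vd (not clearance): it fills the distribution volume.
LD = Vd × C / S = 524.4 × 7.980 / 0.64 = 6539 mg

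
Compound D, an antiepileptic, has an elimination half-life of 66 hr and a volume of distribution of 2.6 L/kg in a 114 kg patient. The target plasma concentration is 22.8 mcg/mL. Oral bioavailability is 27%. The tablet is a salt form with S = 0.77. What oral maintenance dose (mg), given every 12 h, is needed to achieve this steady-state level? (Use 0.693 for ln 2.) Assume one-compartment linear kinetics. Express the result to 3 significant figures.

4100 mg

Total Vd = 2.6 × 114 = 296.4 L
CL = 0.693 × Vd / t½ = 0.693 × 296.4 / 66 = 3.112 L/h
D = CL × Css × τ / F / S = 3.112 × 22.8 × 12 / 0.27 / 0.77 = 4095 mg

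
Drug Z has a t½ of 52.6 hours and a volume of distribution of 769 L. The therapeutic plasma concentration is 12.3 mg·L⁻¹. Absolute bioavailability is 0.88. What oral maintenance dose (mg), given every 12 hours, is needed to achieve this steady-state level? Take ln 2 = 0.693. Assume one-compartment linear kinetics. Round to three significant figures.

CL = 0.693 × Vd / t½ = 0.693 × 769.0 / 52.6 = 10.13 L/h
D = CL × Css × τ / F = 10.13 × 12.3 × 12 / 0.88 = 1699 mg

1700 mg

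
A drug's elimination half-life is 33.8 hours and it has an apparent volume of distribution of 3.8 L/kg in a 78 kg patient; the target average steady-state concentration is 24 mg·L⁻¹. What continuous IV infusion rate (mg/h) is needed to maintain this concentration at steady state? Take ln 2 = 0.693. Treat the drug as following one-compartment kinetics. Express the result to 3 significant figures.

146 mg/h

Vd(total) = 78 kg × 3.8 L/kg = 296.4 L
k = 0.693/33.8 = 0.02050 h⁻¹, so CL = k·Vd = 0.02050 × 296.4 = 6.076 L/h
Infusion rate = CL × Css = 6.076 × 24 = 145.8 mg/h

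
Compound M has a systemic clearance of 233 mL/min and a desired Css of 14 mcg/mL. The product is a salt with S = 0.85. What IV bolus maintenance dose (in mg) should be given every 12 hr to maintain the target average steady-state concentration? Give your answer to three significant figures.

2760 mg

Convert clearance: 233 mL/min × 60 min/h ÷ 1000 mL/L = 13.98 L/h
D = CL × Css × τ / S = 13.98 × 14 × 12 / 0.85 = 2763 mg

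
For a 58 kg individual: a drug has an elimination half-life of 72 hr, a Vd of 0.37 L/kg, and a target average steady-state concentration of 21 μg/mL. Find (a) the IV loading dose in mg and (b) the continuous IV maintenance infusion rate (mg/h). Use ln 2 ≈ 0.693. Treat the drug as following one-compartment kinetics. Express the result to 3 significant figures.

(a) 451 mg; (b) 4.34 mg/h

Vd = 0.37 L/kg × 58 kg = 21.46 L
LD = Vd × C = 21.46 × 21 = 450.7 mg
CL = 0.693 × Vd / t½ = 0.693 × 21.46 / 72 = 0.2066 L/h
Infusion rate = CL × Css = 0.2066 × 21 = 4.339 mg/h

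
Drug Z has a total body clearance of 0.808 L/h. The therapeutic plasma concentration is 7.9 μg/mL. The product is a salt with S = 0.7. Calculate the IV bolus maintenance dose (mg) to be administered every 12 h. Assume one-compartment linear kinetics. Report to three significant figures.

109 mg

At steady state, dose per interval replaces the amount cleared in that interval: S·D/τ = CL·Css.
D = CL × Css × τ / S = 0.8080 × 7.9 × 12 / 0.7 = 109.4 mg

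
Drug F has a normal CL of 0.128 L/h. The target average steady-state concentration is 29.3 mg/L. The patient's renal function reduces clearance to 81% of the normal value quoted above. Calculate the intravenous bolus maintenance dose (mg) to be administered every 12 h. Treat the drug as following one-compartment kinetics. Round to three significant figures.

Patient clearance = 0.81 × 0.1280 = 0.1037 L/h
D = CL × Css × τ = 0.1037 × 29.3 × 12 = 36.46 mg

36.5 mg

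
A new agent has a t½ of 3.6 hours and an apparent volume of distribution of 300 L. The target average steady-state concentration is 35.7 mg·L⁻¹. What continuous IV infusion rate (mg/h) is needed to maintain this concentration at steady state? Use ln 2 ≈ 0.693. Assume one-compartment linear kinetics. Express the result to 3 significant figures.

2060 mg/h

k = 0.693/3.6 = 0.1925 h⁻¹, so CL = k·Vd = 0.1925 × 300.0 = 57.75 L/h
Infusion rate = CL × Css = 57.75 × 35.7 = 2062 mg/h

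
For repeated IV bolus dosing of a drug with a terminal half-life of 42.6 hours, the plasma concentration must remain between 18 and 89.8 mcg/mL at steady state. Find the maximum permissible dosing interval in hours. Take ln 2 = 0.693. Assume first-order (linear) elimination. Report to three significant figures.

98.8 h

k = 0.693 / t½ = 0.693 / 42.6 = 0.01627 h⁻¹
Between IV bolus doses, concentration decays as C = C₀·e^(−kτ), so C_peak/C_trough = e^(kτ).
τ_max = ln(C_peak/C_trough) / k = ln(89.8/18) / 0.01627 = 1.607 / 0.01627 = 98.77 h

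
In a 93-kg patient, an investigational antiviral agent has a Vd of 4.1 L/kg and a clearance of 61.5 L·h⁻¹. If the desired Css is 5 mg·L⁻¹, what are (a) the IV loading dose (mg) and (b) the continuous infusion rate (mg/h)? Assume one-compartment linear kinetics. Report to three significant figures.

(a) 1910 mg; (b) 308 mg/h

Vd = 4.1 L/kg × 93 kg = 381.3 L
Loading: fill Vd to C_target → 381.3 L × 5 mg/L = 1907 mg
Maintenance infusion rate = CL × Css = 61.50 × 5 = 307.5 mg/h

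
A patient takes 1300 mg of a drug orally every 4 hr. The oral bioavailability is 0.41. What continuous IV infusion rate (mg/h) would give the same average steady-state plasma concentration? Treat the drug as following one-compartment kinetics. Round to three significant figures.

Equivalent systemic input: infusion rate = F·D/τ.
Rate = 0.41 × 1300 / 4 = 133.3 mg/h

133 mg/h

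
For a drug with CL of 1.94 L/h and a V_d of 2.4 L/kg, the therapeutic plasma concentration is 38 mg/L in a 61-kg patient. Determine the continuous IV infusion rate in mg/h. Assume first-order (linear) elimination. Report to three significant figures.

Rate = CL × Css = 1.940 × 38 = 73.72 mg/h

73.7 mg/h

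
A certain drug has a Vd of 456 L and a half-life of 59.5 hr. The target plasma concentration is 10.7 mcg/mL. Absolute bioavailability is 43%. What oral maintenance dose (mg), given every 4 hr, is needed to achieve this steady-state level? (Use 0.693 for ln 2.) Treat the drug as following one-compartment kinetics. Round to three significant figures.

529 mg

CL = ln 2 · Vd / t½ = 0.693 × 456.0 / 59.5 = 5.311 L/h
D = CL × Css × τ / F = 5.311 × 10.7 × 4 / 0.43 = 528.6 mg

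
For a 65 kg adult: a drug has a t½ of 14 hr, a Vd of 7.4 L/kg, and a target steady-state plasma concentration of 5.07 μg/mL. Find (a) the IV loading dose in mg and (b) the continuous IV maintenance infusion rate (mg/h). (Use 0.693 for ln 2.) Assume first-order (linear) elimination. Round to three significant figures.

(a) 2440 mg; (b) 121 mg/h

Vd = 7.4 L/kg × 65 kg = 481.0 L
LD = Vd × C = 481.0 × 5.07 = 2439 mg
CL = 0.693 × Vd / t½ = 0.693 × 481.0 / 14 = 23.81 L/h
Infusion rate = CL × Css = 23.81 × 5.07 = 120.7 mg/h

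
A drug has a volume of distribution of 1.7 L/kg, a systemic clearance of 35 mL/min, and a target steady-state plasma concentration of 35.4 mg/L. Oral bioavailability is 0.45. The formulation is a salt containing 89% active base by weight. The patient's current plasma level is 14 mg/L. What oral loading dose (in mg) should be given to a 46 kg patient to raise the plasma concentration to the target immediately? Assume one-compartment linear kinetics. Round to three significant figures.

4180 mg

Vd = 1.7 L/kg × 46 kg = 78.20 L
Loading dose depends on Vd (not clearance): it fills the distribution volume.
Concentration deficit ΔC = 35.4 − 14 = 21.40 mg/L
LD = Vd × ΔC / F / S = 78.20 × 21.40 / 0.45 / 0.89 = 4178 mg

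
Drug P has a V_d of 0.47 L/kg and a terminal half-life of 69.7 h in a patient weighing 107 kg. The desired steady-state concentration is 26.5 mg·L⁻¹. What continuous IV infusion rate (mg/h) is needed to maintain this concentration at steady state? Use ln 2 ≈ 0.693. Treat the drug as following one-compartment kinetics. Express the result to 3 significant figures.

13.3 mg/h

Vd = 0.47 L/kg × 107 kg = 50.29 L
k = 0.693/69.7 = 0.009943 h⁻¹, so CL = k·Vd = 0.009943 × 50.29 = 0.5000 L/h
Infusion rate = CL × Css = 0.5000 × 26.5 = 13.25 mg/h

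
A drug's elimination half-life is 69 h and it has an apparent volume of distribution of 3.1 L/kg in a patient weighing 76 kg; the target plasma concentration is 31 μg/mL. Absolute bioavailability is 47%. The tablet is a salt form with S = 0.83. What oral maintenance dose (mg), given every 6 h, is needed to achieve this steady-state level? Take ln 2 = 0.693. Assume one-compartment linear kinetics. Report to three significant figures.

Vd = 3.1 L/kg × 76 kg = 235.6 L
CL = ln 2 · Vd / t½ = 0.693 × 235.6 / 69 = 2.366 L/h
D = CL × Css × τ / F / S = 2.366 × 31 × 6 / 0.47 / 0.83 = 1128 mg

1130 mg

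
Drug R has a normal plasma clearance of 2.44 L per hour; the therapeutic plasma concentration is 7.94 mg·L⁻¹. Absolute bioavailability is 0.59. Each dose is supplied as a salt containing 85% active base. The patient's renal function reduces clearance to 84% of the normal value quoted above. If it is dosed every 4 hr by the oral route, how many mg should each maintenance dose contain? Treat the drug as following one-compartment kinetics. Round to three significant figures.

130 mg

Patient clearance = 0.84 × 2.440 = 2.050 L/h
D = CL × Css × τ / F / S = 2.050 × 7.94 × 4 / 0.59 / 0.85 = 129.8 mg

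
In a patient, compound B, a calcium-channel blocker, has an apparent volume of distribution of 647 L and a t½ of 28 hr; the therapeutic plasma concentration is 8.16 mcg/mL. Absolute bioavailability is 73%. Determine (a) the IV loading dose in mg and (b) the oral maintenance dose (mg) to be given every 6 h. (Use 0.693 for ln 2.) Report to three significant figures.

LD = Vd × C = 647.0 × 8.16 = 5280 mg
CL = 0.693 × Vd / t½ = 0.693 × 647.0 / 28 = 16.01 L/h
D = CL × Css × τ / F = 16.01 × 8.16 × 6 / 0.73 = 1074 mg

(a) 5280 mg; (b) 1070 mg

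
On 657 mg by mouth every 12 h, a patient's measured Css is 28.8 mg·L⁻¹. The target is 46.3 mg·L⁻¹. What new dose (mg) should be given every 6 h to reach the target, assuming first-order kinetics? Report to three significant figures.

For first-order elimination, Css ∝ F·D/(CL·τ); F and CL are unchanged, so Css ∝ D/τ.
D₂ = D₁ × (Css,target / Css,current) × (τ₂/τ₁) = 657 × (46.3/28.8) × (6/12) = 528.1 mg

528 mg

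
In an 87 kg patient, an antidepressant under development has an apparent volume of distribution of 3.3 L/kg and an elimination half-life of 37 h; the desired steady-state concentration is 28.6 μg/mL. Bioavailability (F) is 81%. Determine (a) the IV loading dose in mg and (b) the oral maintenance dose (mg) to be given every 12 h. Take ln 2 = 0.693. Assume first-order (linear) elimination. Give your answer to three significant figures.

(a) 8210 mg; (b) 2280 mg

Total Vd = 3.3 × 87 = 287.1 L
LD = Vd × C = 287.1 × 28.6 = 8211 mg
CL = 0.693 × Vd / t½ = 0.693 × 287.1 / 37 = 5.377 L/h
D = CL × Css × τ / F = 5.377 × 28.6 × 12 / 0.81 = 2278 mg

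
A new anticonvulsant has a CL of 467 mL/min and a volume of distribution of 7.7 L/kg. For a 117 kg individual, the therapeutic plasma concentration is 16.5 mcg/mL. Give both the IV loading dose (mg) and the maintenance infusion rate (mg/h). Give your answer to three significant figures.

Total Vd = 7.7 × 117 = 900.9 L
Loading: fill Vd to C_target → 900.9 L × 16.5 mg/L = 14860 mg
CL = 467 mL/min × 60/1000 = 28.02 L/h
Maintenance: replace elimination → rate = CL × Css = 28.02 × 16.5 = 462.3 mg/h

(a) 14900 mg; (b) 462 mg/h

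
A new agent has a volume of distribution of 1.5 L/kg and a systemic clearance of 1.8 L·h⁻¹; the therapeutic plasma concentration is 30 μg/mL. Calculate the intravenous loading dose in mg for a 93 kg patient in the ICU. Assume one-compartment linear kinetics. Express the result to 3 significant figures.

Vd = 1.5 L/kg × 93 kg = 139.5 L
LD = Vd × C = 139.5 × 30.00 = 4185 mg

4190 mg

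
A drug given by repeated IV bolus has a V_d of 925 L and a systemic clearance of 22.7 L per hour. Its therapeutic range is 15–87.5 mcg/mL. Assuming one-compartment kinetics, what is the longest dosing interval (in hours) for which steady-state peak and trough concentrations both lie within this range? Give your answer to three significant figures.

k = CL / Vd = 22.70 / 925.0 = 0.02454 h⁻¹
Between IV bolus doses, concentration decays as C = C₀·e^(−kτ), so C_peak/C_trough = e^(kτ).
τ_max = ln(C_peak/C_trough) / k = ln(87.5/15) / 0.02454 = 1.764 / 0.02454 = 71.88 h

71.9 h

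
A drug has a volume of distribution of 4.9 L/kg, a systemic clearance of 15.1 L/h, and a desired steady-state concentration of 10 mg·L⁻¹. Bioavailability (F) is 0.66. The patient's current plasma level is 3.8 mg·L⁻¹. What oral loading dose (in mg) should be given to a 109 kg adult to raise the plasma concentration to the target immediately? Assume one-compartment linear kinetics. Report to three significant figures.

5020 mg

Vd(total) = 109 kg × 4.9 L/kg = 534.1 L
Concentration deficit ΔC = 10 − 3.8 = 6.200 mg/L
LD = Vd × ΔC / F = 534.1 × 6.200 / 0.66 = 5017 mg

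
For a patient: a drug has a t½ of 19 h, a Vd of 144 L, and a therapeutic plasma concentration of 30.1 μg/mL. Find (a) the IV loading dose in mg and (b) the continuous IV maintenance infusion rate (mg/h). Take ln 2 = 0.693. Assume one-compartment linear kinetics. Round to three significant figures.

(a) 4330 mg; (b) 158 mg/h

LD = Vd × C = 144.0 × 30.1 = 4334 mg
CL = 0.693 × Vd / t½ = 0.693 × 144.0 / 19 = 5.252 L/h
Infusion rate = CL × Css = 5.252 × 30.1 = 158.1 mg/h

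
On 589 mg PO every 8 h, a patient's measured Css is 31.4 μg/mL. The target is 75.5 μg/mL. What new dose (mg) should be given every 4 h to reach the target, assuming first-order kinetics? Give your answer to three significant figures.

With linear kinetics, Css is proportional to dose rate (D/τ) at fixed clearance.
D₂ = D₁ × (Css,target / Css,current) × (τ₂/τ₁) = 589 × (75.5/31.4) × (4/8) = 708.1 mg

708 mg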